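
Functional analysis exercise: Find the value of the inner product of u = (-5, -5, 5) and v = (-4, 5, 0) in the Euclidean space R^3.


Computing the standard inner product <u, v> = sum u_i * v_i
= -5*-4 + -5*5 + 5*0
= 20 + -25 + 0
= -5

-5


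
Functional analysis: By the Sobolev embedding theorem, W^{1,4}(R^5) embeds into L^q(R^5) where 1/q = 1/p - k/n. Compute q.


Using the Sobolev embedding formula: 1/q = 1/p - k/n
1/q = 1/4 - 1/5 = 1/20
q = 1/(1/20) = 20

20.0000


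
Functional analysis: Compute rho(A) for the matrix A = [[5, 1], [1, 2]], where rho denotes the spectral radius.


For a 2x2 matrix, eigenvalues satisfy lambda^2 - (trace)*lambda + det = 0
trace = 5 + 2 = 7
det = 5*2 - 1*1 = 9
discriminant = 7^2 - 4*(9) = 13
spectral radius = max |eigenvalue| = 5.3028

5.3028


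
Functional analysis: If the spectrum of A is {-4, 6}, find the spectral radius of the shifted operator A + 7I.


Spectrum of A + 7I = {3, 13}
Spectral radius = max |lambda| over the shifted spectrum
= max(3, 13) = 13

13


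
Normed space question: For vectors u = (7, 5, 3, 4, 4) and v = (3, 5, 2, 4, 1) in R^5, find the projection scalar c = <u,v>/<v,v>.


Computing <u,v> = 7*3 + 5*5 + 3*2 + 4*4 + 4*1 = 72
Computing <v,v> = 3^2 + 5^2 + 2^2 + 4^2 + 1^2 = 55
Projection coefficient = 72/55 = 1.3091

1.3091


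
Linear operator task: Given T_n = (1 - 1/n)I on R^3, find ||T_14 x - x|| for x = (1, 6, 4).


T_14 x - x = (1 - 1/14)x - x = -x/14
||x|| = sqrt(53) = 7.2801
||T_14 x - x|| = ||x||/14 = 7.2801/14 = 0.5200

0.5200


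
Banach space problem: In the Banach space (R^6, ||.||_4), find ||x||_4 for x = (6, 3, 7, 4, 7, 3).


The l^4 norm = (sum |x_i|^4)^(1/4)
Sum of 4th powers = 1296 + 81 + 2401 + 256 + 2401 + 81 = 6516
||x||_4 = (6516)^(1/4) = 8.9845

8.9845


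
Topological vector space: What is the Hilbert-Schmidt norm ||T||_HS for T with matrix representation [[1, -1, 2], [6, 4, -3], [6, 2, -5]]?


The Hilbert-Schmidt norm is sqrt(sum of squares of all entries).
Sum of squares = 1^2 + (-1)^2 + 2^2 + 6^2 + 4^2 + (-3)^2 + 6^2 + 2^2 + (-5)^2
= 1 + 1 + 4 + 36 + 16 + 9 + 36 + 4 + 25 = 132
||T||_HS = sqrt(132) = 11.4891

11.4891


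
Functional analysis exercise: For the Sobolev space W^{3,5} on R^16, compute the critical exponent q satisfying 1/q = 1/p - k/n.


Using the Sobolev embedding formula: 1/q = 1/p - k/n
1/q = 1/5 - 3/16 = 1/80
q = 1/(1/80) = 80

80.0000


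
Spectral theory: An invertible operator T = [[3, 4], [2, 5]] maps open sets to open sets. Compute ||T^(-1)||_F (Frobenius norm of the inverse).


det(T) = 3*5 - 4*2 = 7
T^(-1) = (1/7) * [[5, -4], [-2, 3]] = [[0.7143, -0.5714], [-0.2857, 0.4286]]
||T^(-1)||_F^2 = 0.7143^2 + (-0.5714)^2 + (-0.2857)^2 + 0.4286^2 = 1.1020
||T^(-1)||_F = sqrt(1.1020) = 1.0498

1.0498


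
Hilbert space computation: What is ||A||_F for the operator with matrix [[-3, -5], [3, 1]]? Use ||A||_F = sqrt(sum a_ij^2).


||A||_F^2 = sum a_ij^2
= (-3)^2 + (-5)^2 + 3^2 + 1^2
= 9 + 25 + 9 + 1 = 44
||A||_F = sqrt(44) = 6.6332

6.6332


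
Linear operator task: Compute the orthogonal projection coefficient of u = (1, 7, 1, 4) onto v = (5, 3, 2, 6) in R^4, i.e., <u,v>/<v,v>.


Computing <u,v> = 1*5 + 7*3 + 1*2 + 4*6 = 52
Computing <v,v> = 5^2 + 3^2 + 2^2 + 6^2 = 74
Projection coefficient = 52/74 = 0.7027

0.7027


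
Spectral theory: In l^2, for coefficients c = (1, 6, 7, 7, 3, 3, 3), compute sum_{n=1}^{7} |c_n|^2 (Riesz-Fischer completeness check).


sum |c_n|^2 = 1^2 + 6^2 + 7^2 + 7^2 + 3^2 + 3^2 + 3^2
= 1 + 36 + 49 + 49 + 9 + 9 + 9
= 162

162


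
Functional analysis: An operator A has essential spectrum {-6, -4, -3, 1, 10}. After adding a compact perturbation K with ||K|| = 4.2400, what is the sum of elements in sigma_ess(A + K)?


By Weyl's theorem, the essential spectrum is invariant under compact perturbations.
sigma_ess(A + K) = sigma_ess(A) = {-6, -4, -3, 1, 10}
Sum = -6 + -4 + -3 + 1 + 10 = -2

-2


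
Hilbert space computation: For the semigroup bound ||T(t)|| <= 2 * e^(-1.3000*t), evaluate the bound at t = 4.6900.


||T(4.6900)|| <= 2 * exp(-1.3000 * 4.6900)
= 2 * exp(-6.0970)
= 2 * 0.0022
= 0.0045

0.0045


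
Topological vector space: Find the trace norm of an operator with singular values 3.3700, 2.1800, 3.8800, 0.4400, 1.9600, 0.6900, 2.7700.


The nuclear norm is the sum of all singular values.
||T||_1 = 3.3700 + 2.1800 + 3.8800 + 0.4400 + 1.9600 + 0.6900 + 2.7700
= 15.2900

15.2900


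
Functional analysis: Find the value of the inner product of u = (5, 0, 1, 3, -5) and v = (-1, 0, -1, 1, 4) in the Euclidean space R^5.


Computing the standard inner product <u, v> = sum u_i * v_i
= 5*-1 + 0*0 + 1*-1 + 3*1 + -5*4
= -5 + 0 + -1 + 3 + -20
= -23

-23


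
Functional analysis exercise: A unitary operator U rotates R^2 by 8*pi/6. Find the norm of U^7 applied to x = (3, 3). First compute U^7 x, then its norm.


U is a rotation by theta = 8*pi/6
U^7 = rotation by 7*theta = 56*pi/6 = 8*pi/6 (mod 2*pi)
cos(8*pi/6) = -0.5000, sin(8*pi/6) = -0.8660
U^7 x = (-0.5000 * 3 - -0.8660 * 3, -0.8660 * 3 + -0.5000 * 3)
= (1.0981, -4.0981)
||U^7 x|| = sqrt(1.0981^2 + (-4.0981)^2) = sqrt(18.0000) = 4.2426

4.2426


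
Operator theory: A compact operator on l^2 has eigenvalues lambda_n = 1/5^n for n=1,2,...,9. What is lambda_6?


The eigenvalue formula gives lambda_6 = 1/5^6
= 1/15625
= 6.4000e-05

6.4000e-05


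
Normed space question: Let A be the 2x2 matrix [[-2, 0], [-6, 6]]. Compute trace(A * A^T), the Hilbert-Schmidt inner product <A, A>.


trace(A * A^T) = sum of squares of all entries
= (-2)^2 + 0^2 + (-6)^2 + 6^2
= 4 + 0 + 36 + 36
= 76

76


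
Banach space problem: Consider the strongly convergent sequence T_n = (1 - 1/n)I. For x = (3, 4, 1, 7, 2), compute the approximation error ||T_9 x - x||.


T_9 x - x = (1 - 1/9)x - x = -x/9
||x|| = sqrt(79) = 8.8882
||T_9 x - x|| = ||x||/9 = 8.8882/9 = 0.9876

0.9876


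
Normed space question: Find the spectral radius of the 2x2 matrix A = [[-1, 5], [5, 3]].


For a 2x2 matrix, eigenvalues satisfy lambda^2 - (trace)*lambda + det = 0
trace = -1 + 3 = 2
det = -1*3 - 5*5 = -28
discriminant = 2^2 - 4*(-28) = 116
spectral radius = max |eigenvalue| = 6.3852

6.3852


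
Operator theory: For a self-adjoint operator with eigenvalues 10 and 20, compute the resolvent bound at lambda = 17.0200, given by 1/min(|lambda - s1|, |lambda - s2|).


dist(17.0200, {10, 20}) = min(|17.0200 - 10|, |17.0200 - 20|)
= min(7.0200, 2.9800) = 2.9800
Resolvent bound = 1/2.9800 = 0.3356

0.3356


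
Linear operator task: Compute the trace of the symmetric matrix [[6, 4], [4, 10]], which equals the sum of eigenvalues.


For a self-adjoint (symmetric) matrix, the eigenvalues are real.
The sum of eigenvalues equals the trace of the matrix.
trace = 6 + 10 = 16

16


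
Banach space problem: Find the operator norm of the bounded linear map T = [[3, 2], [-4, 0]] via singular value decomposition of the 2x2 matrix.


A^T A = [[25, 6], [6, 4]]
trace(A^T A) = 29, det(A^T A) = 64
discriminant = 29^2 - 4*64 = 585
Largest eigenvalue of A^T A = (trace + sqrt(disc))/2 = 26.5934
||T|| = sqrt(26.5934) = 5.1569

5.1569


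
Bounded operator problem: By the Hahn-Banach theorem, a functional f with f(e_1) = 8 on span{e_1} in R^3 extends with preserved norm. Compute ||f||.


The norm of f is given by ||f|| = sup_{||x||=1} |f(x)|.
On span{e_1}, ||e_1|| = 1, so ||f|| = |f(e_1)| / ||e_1||
= |8| / 1 = 8.0000

8.0000


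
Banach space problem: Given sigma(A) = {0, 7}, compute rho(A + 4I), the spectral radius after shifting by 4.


Spectrum of A + 4I = {4, 11}
Spectral radius = max |lambda| over the shifted spectrum
= max(4, 11) = 11

11


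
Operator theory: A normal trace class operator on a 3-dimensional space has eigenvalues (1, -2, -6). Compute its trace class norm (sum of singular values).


For a normal operator, singular values equal |eigenvalues|.
Trace norm = sum |lambda_i| = 1 + 2 + 6
= 9

9


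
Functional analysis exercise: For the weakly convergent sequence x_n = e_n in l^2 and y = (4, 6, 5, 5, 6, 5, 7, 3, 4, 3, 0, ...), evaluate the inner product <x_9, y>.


x_9 = e_9 is the standard basis vector with 1 in position 9.
<x_9, y> = y_9 = 4
As n -> infinity, <x_n, y> -> 0, confirming weak convergence of (x_n) to 0.

4


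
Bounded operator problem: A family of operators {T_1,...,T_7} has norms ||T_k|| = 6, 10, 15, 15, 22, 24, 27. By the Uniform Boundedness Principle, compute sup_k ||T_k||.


By the Uniform Boundedness Principle, the supremum of norms is finite.
sup_k ||T_k|| = max(6, 10, 15, 15, 22, 24, 27) = 27

27


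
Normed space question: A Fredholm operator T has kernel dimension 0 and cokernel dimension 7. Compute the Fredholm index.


The Fredholm index is defined as ind(T) = dim(ker T) - dim(coker T)
= 0 - 7
= -7

-7


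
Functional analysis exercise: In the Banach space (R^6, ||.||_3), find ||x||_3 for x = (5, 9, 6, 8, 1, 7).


The l^3 norm = (sum |x_i|^3)^(1/3)
Sum of 3th powers = 125 + 729 + 216 + 512 + 1 + 343 = 1926
||x||_3 = (1926)^(1/3) = 12.4419

12.4419


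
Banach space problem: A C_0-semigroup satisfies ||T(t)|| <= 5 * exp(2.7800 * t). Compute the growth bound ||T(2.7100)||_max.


||T(2.7100)|| <= 5 * exp(2.7800 * 2.7100)
= 5 * exp(7.5338)
= 5 * 1870.1988
= 9350.9939

9350.9939


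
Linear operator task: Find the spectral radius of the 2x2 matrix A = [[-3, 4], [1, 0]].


For a 2x2 matrix, eigenvalues satisfy lambda^2 - (trace)*lambda + det = 0
trace = -3 + 0 = -3
det = -3*0 - 4*1 = -4
discriminant = (-3)^2 - 4*(-4) = 25
spectral radius = max |eigenvalue| = 4.0000

4.0000


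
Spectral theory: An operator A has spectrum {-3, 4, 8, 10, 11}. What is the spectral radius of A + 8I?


Spectrum of A + 8I = {5, 12, 16, 18, 19}
Spectral radius = max |lambda| over the shifted spectrum
= max(5, 12, 16, 18, 19) = 19

19


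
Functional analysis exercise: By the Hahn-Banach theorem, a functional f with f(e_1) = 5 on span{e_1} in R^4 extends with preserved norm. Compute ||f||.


The norm of f is given by ||f|| = sup_{||x||=1} |f(x)|.
On span{e_1}, ||e_1|| = 1, so ||f|| = |f(e_1)| / ||e_1||
= |5| / 1 = 5.0000

5.0000


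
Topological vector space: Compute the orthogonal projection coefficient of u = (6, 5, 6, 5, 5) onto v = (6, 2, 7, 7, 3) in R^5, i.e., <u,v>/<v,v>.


Computing <u,v> = 6*6 + 5*2 + 6*7 + 5*7 + 5*3 = 138
Computing <v,v> = 6^2 + 2^2 + 7^2 + 7^2 + 3^2 = 147
Projection coefficient = 138/147 = 0.9388

0.9388


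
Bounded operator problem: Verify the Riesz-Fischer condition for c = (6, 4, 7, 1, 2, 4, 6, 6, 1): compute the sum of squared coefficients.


sum |c_n|^2 = 6^2 + 4^2 + 7^2 + 1^2 + 2^2 + 4^2 + 6^2 + 6^2 + 1^2
= 36 + 16 + 49 + 1 + 4 + 16 + 36 + 36 + 1
= 195

195


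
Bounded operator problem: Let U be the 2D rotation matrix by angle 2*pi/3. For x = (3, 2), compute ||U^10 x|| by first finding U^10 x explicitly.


U is a rotation by theta = 2*pi/3
U^10 = rotation by 10*theta = 20*pi/3 = 2*pi/3 (mod 2*pi)
cos(2*pi/3) = -0.5000, sin(2*pi/3) = 0.8660
U^10 x = (-0.5000 * 3 - 0.8660 * 2, 0.8660 * 3 + -0.5000 * 2)
= (-3.2321, 1.5981)
||U^10 x|| = sqrt((-3.2321)^2 + 1.5981^2) = sqrt(13.0000) = 3.6056

3.6056


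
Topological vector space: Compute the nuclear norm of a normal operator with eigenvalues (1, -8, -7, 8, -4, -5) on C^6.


For a normal operator, singular values equal |eigenvalues|.
Trace norm = sum |lambda_i| = 1 + 8 + 7 + 8 + 4 + 5
= 33

33


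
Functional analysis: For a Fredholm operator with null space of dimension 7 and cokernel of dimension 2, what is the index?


The Fredholm index is defined as ind(T) = dim(ker T) - dim(coker T)
= 7 - 2
= 5

5


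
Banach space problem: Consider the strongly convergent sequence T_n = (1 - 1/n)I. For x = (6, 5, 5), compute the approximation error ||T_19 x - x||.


T_19 x - x = (1 - 1/19)x - x = -x/19
||x|| = sqrt(86) = 9.2736
||T_19 x - x|| = ||x||/19 = 9.2736/19 = 0.4881

0.4881


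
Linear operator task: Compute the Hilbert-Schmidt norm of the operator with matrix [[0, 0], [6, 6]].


The Hilbert-Schmidt norm is sqrt(sum of squares of all entries).
Sum of squares = 0^2 + 0^2 + 6^2 + 6^2
= 0 + 0 + 36 + 36 = 72
||T||_HS = sqrt(72) = 8.4853

8.4853


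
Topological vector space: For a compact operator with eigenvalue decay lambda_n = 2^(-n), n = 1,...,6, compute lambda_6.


The eigenvalue formula gives lambda_6 = 1/2^6
= 1/64
= 0.0156

0.0156


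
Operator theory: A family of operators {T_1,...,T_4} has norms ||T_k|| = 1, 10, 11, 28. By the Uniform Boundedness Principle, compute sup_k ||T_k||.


By the Uniform Boundedness Principle, the supremum of norms is finite.
sup_k ||T_k|| = max(1, 10, 11, 28) = 28

28


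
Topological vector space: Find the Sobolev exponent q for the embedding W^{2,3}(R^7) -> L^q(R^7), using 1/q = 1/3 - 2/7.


Using the Sobolev embedding formula: 1/q = 1/p - k/n
1/q = 1/3 - 2/7 = 1/21
q = 1/(1/21) = 21

21.0000


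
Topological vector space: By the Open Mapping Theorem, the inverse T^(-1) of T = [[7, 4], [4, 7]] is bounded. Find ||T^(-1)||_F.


det(T) = 7*7 - 4*4 = 33
T^(-1) = (1/33) * [[7, -4], [-4, 7]] = [[0.2121, -0.1212], [-0.1212, 0.2121]]
||T^(-1)||_F^2 = 0.2121^2 + (-0.1212)^2 + (-0.1212)^2 + 0.2121^2 = 0.1194
||T^(-1)||_F = sqrt(0.1194) = 0.3455

0.3455


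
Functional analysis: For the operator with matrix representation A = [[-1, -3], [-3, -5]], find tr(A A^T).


trace(A * A^T) = sum of squares of all entries
= (-1)^2 + (-3)^2 + (-3)^2 + (-5)^2
= 1 + 9 + 9 + 25
= 44

44


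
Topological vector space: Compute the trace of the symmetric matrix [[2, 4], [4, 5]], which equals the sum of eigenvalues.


For a self-adjoint (symmetric) matrix, the eigenvalues are real.
The sum of eigenvalues equals the trace of the matrix.
trace = 2 + 5 = 7

7


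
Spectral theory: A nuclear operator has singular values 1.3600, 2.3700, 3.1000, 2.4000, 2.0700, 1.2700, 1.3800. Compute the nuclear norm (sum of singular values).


The nuclear norm is the sum of all singular values.
||T||_1 = 1.3600 + 2.3700 + 3.1000 + 2.4000 + 2.0700 + 1.2700 + 1.3800
= 13.9500

13.9500


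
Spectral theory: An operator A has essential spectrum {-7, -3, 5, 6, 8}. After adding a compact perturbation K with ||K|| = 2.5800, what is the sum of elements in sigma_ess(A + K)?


By Weyl's theorem, the essential spectrum is invariant under compact perturbations.
sigma_ess(A + K) = sigma_ess(A) = {-7, -3, 5, 6, 8}
Sum = -7 + -3 + 5 + 6 + 8 = 9

9


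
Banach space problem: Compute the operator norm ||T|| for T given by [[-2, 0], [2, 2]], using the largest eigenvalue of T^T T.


A^T A = [[8, 4], [4, 4]]
trace(A^T A) = 12, det(A^T A) = 16
discriminant = 12^2 - 4*16 = 80
Largest eigenvalue of A^T A = (trace + sqrt(disc))/2 = 10.4721
||T|| = sqrt(10.4721) = 3.2361

3.2361


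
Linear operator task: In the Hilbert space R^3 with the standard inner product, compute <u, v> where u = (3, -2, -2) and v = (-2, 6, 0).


Computing the standard inner product <u, v> = sum u_i * v_i
= 3*-2 + -2*6 + -2*0
= -6 + -12 + 0
= -18

-18


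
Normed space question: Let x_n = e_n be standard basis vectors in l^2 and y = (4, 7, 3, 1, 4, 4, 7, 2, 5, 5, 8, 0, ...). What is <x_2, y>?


x_2 = e_2 is the standard basis vector with 1 in position 2.
<x_2, y> = y_2 = 7
As n -> infinity, <x_n, y> -> 0, confirming weak convergence of (x_n) to 0.

7


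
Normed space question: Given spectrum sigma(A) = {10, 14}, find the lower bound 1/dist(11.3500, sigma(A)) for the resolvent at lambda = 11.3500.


dist(11.3500, {10, 14}) = min(|11.3500 - 10|, |11.3500 - 14|)
= min(1.3500, 2.6500) = 1.3500
Resolvent bound = 1/1.3500 = 0.7407

0.7407


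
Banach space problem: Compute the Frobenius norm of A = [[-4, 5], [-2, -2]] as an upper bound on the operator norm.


||A||_F^2 = sum a_ij^2
= (-4)^2 + 5^2 + (-2)^2 + (-2)^2
= 16 + 25 + 4 + 4 = 49
||A||_F = sqrt(49) = 7.0000

7.0000


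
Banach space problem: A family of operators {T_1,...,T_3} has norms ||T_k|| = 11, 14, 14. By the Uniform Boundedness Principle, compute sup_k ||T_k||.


By the Uniform Boundedness Principle, the supremum of norms is finite.
sup_k ||T_k|| = max(11, 14, 14) = 14

14


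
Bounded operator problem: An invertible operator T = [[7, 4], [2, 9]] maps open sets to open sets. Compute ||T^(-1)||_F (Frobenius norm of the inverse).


det(T) = 7*9 - 4*2 = 55
T^(-1) = (1/55) * [[9, -4], [-2, 7]] = [[0.1636, -0.0727], [-0.0364, 0.1273]]
||T^(-1)||_F^2 = 0.1636^2 + (-0.0727)^2 + (-0.0364)^2 + 0.1273^2 = 0.0496
||T^(-1)||_F = sqrt(0.0496) = 0.2227

0.2227


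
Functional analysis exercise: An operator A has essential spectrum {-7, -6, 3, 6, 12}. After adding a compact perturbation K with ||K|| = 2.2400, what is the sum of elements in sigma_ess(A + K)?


By Weyl's theorem, the essential spectrum is invariant under compact perturbations.
sigma_ess(A + K) = sigma_ess(A) = {-7, -6, 3, 6, 12}
Sum = -7 + -6 + 3 + 6 + 12 = 8

8


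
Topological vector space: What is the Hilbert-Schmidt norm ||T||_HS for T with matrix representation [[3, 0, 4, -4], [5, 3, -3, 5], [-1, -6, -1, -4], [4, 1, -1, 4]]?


The Hilbert-Schmidt norm is sqrt(sum of squares of all entries).
Sum of squares = 3^2 + 0^2 + 4^2 + (-4)^2 + 5^2 + 3^2 + (-3)^2 + 5^2 + (-1)^2 + (-6)^2 + (-1)^2 + (-4)^2 + 4^2 + 1^2 + (-1)^2 + 4^2
= 9 + 0 + 16 + 16 + 25 + 9 + 9 + 25 + 1 + 36 + 1 + 16 + 16 + 1 + 1 + 16 = 197
||T||_HS = sqrt(197) = 14.0357

14.0357


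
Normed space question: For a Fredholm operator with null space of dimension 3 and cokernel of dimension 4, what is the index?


The Fredholm index is defined as ind(T) = dim(ker T) - dim(coker T)
= 3 - 4
= -1

-1


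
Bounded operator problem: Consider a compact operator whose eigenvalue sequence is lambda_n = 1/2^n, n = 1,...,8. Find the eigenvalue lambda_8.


The eigenvalue formula gives lambda_8 = 1/2^8
= 1/256
= 0.0039

0.0039


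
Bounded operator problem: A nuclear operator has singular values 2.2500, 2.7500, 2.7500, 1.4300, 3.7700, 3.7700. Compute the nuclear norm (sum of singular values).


The nuclear norm is the sum of all singular values.
||T||_1 = 2.2500 + 2.7500 + 2.7500 + 1.4300 + 3.7700 + 3.7700
= 16.7200

16.7200


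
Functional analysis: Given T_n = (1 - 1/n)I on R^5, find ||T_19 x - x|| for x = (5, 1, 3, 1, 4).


T_19 x - x = (1 - 1/19)x - x = -x/19
||x|| = sqrt(52) = 7.2111
||T_19 x - x|| = ||x||/19 = 7.2111/19 = 0.3795

0.3795


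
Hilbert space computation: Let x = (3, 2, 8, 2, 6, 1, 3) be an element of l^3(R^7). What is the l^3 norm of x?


The l^3 norm = (sum |x_i|^3)^(1/3)
Sum of 3th powers = 27 + 8 + 512 + 8 + 216 + 1 + 27 = 799
||x||_3 = (799)^(1/3) = 9.2793

9.2793


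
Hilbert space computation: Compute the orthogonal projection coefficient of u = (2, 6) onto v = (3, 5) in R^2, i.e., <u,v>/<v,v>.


Computing <u,v> = 2*3 + 6*5 = 36
Computing <v,v> = 3^2 + 5^2 = 34
Projection coefficient = 36/34 = 1.0588

1.0588


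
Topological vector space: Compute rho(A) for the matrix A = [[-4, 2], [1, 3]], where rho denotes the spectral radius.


For a 2x2 matrix, eigenvalues satisfy lambda^2 - (trace)*lambda + det = 0
trace = -4 + 3 = -1
det = -4*3 - 2*1 = -14
discriminant = (-1)^2 - 4*(-14) = 57
spectral radius = max |eigenvalue| = 4.2749

4.2749


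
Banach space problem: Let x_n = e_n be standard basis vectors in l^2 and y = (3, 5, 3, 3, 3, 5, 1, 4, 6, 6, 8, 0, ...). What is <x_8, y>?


x_8 = e_8 is the standard basis vector with 1 in position 8.
<x_8, y> = y_8 = 4
As n -> infinity, <x_n, y> -> 0, confirming weak convergence of (x_n) to 0.

4


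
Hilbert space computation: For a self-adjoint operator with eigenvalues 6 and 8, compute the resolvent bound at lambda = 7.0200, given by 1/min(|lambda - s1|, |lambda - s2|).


dist(7.0200, {6, 8}) = min(|7.0200 - 6|, |7.0200 - 8|)
= min(1.0200, 0.9800) = 0.9800
Resolvent bound = 1/0.9800 = 1.0204

1.0204


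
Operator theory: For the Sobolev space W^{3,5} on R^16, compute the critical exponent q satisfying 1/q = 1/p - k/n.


Using the Sobolev embedding formula: 1/q = 1/p - k/n
1/q = 1/5 - 3/16 = 1/80
q = 1/(1/80) = 80

80.0000


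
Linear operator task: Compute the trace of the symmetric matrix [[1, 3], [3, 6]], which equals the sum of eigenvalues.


For a self-adjoint (symmetric) matrix, the eigenvalues are real.
The sum of eigenvalues equals the trace of the matrix.
trace = 1 + 6 = 7

7


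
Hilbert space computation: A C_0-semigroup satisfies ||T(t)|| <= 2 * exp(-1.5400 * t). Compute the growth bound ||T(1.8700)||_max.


||T(1.8700)|| <= 2 * exp(-1.5400 * 1.8700)
= 2 * exp(-2.8798)
= 2 * 0.0561
= 0.1123

0.1123


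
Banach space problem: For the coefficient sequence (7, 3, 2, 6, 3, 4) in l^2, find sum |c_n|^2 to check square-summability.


sum |c_n|^2 = 7^2 + 3^2 + 2^2 + 6^2 + 3^2 + 4^2
= 49 + 9 + 4 + 36 + 9 + 16
= 123

123


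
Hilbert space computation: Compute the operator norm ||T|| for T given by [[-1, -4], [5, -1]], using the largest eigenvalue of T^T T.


A^T A = [[26, -1], [-1, 17]]
trace(A^T A) = 43, det(A^T A) = 441
discriminant = 43^2 - 4*441 = 85
Largest eigenvalue of A^T A = (trace + sqrt(disc))/2 = 26.1098
||T|| = sqrt(26.1098) = 5.1098

5.1098


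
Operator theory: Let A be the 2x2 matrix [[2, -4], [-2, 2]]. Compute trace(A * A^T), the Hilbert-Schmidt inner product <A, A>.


trace(A * A^T) = sum of squares of all entries
= 2^2 + (-4)^2 + (-2)^2 + 2^2
= 4 + 16 + 4 + 4
= 28

28


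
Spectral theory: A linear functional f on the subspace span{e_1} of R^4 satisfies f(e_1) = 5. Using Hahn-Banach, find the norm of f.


The norm of f is given by ||f|| = sup_{||x||=1} |f(x)|.
On span{e_1}, ||e_1|| = 1, so ||f|| = |f(e_1)| / ||e_1||
= |5| / 1 = 5.0000

5.0000


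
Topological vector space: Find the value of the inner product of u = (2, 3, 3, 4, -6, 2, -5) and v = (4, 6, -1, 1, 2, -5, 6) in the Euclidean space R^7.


Computing the standard inner product <u, v> = sum u_i * v_i
= 2*4 + 3*6 + 3*-1 + 4*1 + -6*2 + 2*-5 + -5*6
= 8 + 18 + -3 + 4 + -12 + -10 + -30
= -25

-25


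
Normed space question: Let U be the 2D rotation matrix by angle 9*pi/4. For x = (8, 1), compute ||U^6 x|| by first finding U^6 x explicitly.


U is a rotation by theta = 9*pi/4
U^6 = rotation by 6*theta = 54*pi/4 = 6*pi/4 (mod 2*pi)
cos(6*pi/4) = 0.0000, sin(6*pi/4) = -1.0000
U^6 x = (0.0000 * 8 - -1.0000 * 1, -1.0000 * 8 + 0.0000 * 1)
= (1.0000, -8.0000)
||U^6 x|| = sqrt(1.0000^2 + (-8.0000)^2) = sqrt(65.0000) = 8.0623

8.0623


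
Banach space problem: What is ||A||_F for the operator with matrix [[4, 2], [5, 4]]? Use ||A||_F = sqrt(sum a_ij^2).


||A||_F^2 = sum a_ij^2
= 4^2 + 2^2 + 5^2 + 4^2
= 16 + 4 + 25 + 16 = 61
||A||_F = sqrt(61) = 7.8102

7.8102


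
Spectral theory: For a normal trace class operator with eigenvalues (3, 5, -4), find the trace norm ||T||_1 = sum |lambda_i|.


For a normal operator, singular values equal |eigenvalues|.
Trace norm = sum |lambda_i| = 3 + 5 + 4
= 12

12


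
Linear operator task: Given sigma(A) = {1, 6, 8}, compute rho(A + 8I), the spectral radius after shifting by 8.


Spectrum of A + 8I = {9, 14, 16}
Spectral radius = max |lambda| over the shifted spectrum
= max(9, 14, 16) = 16

16


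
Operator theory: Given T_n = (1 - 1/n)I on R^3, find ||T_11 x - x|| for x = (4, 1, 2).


T_11 x - x = (1 - 1/11)x - x = -x/11
||x|| = sqrt(21) = 4.5826
||T_11 x - x|| = ||x||/11 = 4.5826/11 = 0.4166

0.4166


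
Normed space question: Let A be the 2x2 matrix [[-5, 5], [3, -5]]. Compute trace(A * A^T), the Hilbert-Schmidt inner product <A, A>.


trace(A * A^T) = sum of squares of all entries
= (-5)^2 + 5^2 + 3^2 + (-5)^2
= 25 + 25 + 9 + 25
= 84

84


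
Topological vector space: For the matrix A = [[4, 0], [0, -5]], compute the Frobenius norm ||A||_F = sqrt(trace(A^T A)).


||A||_F^2 = sum a_ij^2
= 4^2 + 0^2 + 0^2 + (-5)^2
= 16 + 0 + 0 + 25 = 41
||A||_F = sqrt(41) = 6.4031

6.4031


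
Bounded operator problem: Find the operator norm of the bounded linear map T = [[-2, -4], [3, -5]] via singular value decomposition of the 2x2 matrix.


A^T A = [[13, -7], [-7, 41]]
trace(A^T A) = 54, det(A^T A) = 484
discriminant = 54^2 - 4*484 = 980
Largest eigenvalue of A^T A = (trace + sqrt(disc))/2 = 42.6525
||T|| = sqrt(42.6525) = 6.5309

6.5309


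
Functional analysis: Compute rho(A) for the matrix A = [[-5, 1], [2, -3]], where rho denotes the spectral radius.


For a 2x2 matrix, eigenvalues satisfy lambda^2 - (trace)*lambda + det = 0
trace = -5 + -3 = -8
det = -5*-3 - 1*2 = 13
discriminant = (-8)^2 - 4*(13) = 12
spectral radius = max |eigenvalue| = 5.7321

5.7321


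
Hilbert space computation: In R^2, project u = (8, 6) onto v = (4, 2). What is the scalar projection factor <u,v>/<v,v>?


Computing <u,v> = 8*4 + 6*2 = 44
Computing <v,v> = 4^2 + 2^2 = 20
Projection coefficient = 44/20 = 2.2000

2.2000


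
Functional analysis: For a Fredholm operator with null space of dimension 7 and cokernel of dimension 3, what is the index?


The Fredholm index is defined as ind(T) = dim(ker T) - dim(coker T)
= 7 - 3
= 4

4


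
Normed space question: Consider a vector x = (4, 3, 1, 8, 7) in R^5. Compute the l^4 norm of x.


The l^4 norm = (sum |x_i|^4)^(1/4)
Sum of 4th powers = 256 + 81 + 1 + 4096 + 2401 = 6835
||x||_4 = (6835)^(1/4) = 9.0925

9.0925


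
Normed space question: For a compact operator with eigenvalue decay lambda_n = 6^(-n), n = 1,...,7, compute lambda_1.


The eigenvalue formula gives lambda_1 = 1/6^1
= 1/6
= 0.1667

0.1667


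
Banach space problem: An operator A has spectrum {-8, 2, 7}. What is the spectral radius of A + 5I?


Spectrum of A + 5I = {-3, 7, 12}
Spectral radius = max |lambda| over the shifted spectrum
= max(3, 7, 12) = 12

12


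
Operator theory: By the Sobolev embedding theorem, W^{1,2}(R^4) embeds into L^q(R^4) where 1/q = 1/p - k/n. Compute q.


Using the Sobolev embedding formula: 1/q = 1/p - k/n
1/q = 1/2 - 1/4 = 1/4
q = 1/(1/4) = 4

4.0000


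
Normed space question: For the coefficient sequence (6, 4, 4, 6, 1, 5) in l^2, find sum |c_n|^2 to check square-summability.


sum |c_n|^2 = 6^2 + 4^2 + 4^2 + 6^2 + 1^2 + 5^2
= 36 + 16 + 16 + 36 + 1 + 25
= 130

130


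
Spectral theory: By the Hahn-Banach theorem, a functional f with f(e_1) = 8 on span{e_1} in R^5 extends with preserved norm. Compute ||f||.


The norm of f is given by ||f|| = sup_{||x||=1} |f(x)|.
On span{e_1}, ||e_1|| = 1, so ||f|| = |f(e_1)| / ||e_1||
= |8| / 1 = 8.0000

8.0000


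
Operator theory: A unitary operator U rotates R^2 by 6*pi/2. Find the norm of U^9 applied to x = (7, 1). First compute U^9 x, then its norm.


U is a rotation by theta = 6*pi/2
U^9 = rotation by 9*theta = 54*pi/2 = 2*pi/2 (mod 2*pi)
cos(2*pi/2) = -1.0000, sin(2*pi/2) = 0.0000
U^9 x = (-1.0000 * 7 - 0.0000 * 1, 0.0000 * 7 + -1.0000 * 1)
= (-7.0000, -1.0000)
||U^9 x|| = sqrt((-7.0000)^2 + (-1.0000)^2) = sqrt(50.0000) = 7.0711

7.0711


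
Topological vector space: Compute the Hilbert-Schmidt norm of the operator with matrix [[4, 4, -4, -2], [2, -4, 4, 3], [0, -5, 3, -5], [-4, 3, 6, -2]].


The Hilbert-Schmidt norm is sqrt(sum of squares of all entries).
Sum of squares = 4^2 + 4^2 + (-4)^2 + (-2)^2 + 2^2 + (-4)^2 + 4^2 + 3^2 + 0^2 + (-5)^2 + 3^2 + (-5)^2 + (-4)^2 + 3^2 + 6^2 + (-2)^2
= 16 + 16 + 16 + 4 + 4 + 16 + 16 + 9 + 0 + 25 + 9 + 25 + 16 + 9 + 36 + 4 = 221
||T||_HS = sqrt(221) = 14.8661

14.8661


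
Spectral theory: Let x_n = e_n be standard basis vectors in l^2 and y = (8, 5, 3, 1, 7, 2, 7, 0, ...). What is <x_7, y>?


x_7 = e_7 is the standard basis vector with 1 in position 7.
<x_7, y> = y_7 = 7
As n -> infinity, <x_n, y> -> 0, confirming weak convergence of (x_n) to 0.

7


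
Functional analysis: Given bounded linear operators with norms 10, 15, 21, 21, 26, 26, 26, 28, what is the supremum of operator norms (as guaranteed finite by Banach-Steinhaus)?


By the Uniform Boundedness Principle, the supremum of norms is finite.
sup_k ||T_k|| = max(10, 15, 21, 21, 26, 26, 26, 28) = 28

28


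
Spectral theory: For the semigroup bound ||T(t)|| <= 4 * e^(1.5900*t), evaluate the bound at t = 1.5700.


||T(1.5700)|| <= 4 * exp(1.5900 * 1.5700)
= 4 * exp(2.4963)
= 4 * 12.1375
= 48.5500

48.5500


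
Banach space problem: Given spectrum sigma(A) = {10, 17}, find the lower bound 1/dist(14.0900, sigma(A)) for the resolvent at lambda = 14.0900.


dist(14.0900, {10, 17}) = min(|14.0900 - 10|, |14.0900 - 17|)
= min(4.0900, 2.9100) = 2.9100
Resolvent bound = 1/2.9100 = 0.3436

0.3436


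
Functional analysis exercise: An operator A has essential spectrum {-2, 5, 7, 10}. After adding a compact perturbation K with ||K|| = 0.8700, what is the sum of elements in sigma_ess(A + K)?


By Weyl's theorem, the essential spectrum is invariant under compact perturbations.
sigma_ess(A + K) = sigma_ess(A) = {-2, 5, 7, 10}
Sum = -2 + 5 + 7 + 10 = 20

20


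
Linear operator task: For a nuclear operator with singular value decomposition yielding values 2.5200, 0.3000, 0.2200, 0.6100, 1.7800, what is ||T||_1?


The nuclear norm is the sum of all singular values.
||T||_1 = 2.5200 + 0.3000 + 0.2200 + 0.6100 + 1.7800
= 5.4300

5.4300


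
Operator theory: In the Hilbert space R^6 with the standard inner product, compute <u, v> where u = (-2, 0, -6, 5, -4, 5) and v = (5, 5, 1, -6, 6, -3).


Computing the standard inner product <u, v> = sum u_i * v_i
= -2*5 + 0*5 + -6*1 + 5*-6 + -4*6 + 5*-3
= -10 + 0 + -6 + -30 + -24 + -15
= -85

-85


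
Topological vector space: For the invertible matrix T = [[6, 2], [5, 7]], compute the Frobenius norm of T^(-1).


det(T) = 6*7 - 2*5 = 32
T^(-1) = (1/32) * [[7, -2], [-5, 6]] = [[0.2188, -0.0625], [-0.1562, 0.1875]]
||T^(-1)||_F^2 = 0.2188^2 + (-0.0625)^2 + (-0.1562)^2 + 0.1875^2 = 0.1113
||T^(-1)||_F = sqrt(0.1113) = 0.3337

0.3337


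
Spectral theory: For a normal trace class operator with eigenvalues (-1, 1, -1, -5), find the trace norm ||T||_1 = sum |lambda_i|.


For a normal operator, singular values equal |eigenvalues|.
Trace norm = sum |lambda_i| = 1 + 1 + 1 + 5
= 8

8


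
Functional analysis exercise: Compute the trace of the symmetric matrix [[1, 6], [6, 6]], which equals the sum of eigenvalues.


For a self-adjoint (symmetric) matrix, the eigenvalues are real.
The sum of eigenvalues equals the trace of the matrix.
trace = 1 + 6 = 7

7


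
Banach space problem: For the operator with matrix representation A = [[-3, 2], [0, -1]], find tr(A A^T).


trace(A * A^T) = sum of squares of all entries
= (-3)^2 + 2^2 + 0^2 + (-1)^2
= 9 + 4 + 0 + 1
= 14

14


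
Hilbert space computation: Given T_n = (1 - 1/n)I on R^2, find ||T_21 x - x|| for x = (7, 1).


T_21 x - x = (1 - 1/21)x - x = -x/21
||x|| = sqrt(50) = 7.0711
||T_21 x - x|| = ||x||/21 = 7.0711/21 = 0.3367

0.3367


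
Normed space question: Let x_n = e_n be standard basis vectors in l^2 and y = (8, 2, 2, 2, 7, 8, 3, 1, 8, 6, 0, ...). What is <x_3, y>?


x_3 = e_3 is the standard basis vector with 1 in position 3.
<x_3, y> = y_3 = 2
As n -> infinity, <x_n, y> -> 0, confirming weak convergence of (x_n) to 0.

2


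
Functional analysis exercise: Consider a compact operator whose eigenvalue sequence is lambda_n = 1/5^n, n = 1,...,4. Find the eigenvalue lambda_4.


The eigenvalue formula gives lambda_4 = 1/5^4
= 1/625
= 0.0016

0.0016


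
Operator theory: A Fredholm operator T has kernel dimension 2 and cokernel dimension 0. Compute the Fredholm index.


The Fredholm index is defined as ind(T) = dim(ker T) - dim(coker T)
= 2 - 0
= 2

2


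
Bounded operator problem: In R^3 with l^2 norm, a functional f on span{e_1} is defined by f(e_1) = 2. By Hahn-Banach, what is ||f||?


The norm of f is given by ||f|| = sup_{||x||=1} |f(x)|.
On span{e_1}, ||e_1|| = 1, so ||f|| = |f(e_1)| / ||e_1||
= |2| / 1 = 2.0000

2.0000


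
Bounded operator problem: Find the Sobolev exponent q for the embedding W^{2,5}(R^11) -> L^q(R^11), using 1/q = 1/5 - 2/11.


Using the Sobolev embedding formula: 1/q = 1/p - k/n
1/q = 1/5 - 2/11 = 1/55
q = 1/(1/55) = 55

55.0000


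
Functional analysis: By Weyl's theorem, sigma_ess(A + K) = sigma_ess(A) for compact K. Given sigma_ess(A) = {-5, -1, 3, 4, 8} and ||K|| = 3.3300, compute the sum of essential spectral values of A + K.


By Weyl's theorem, the essential spectrum is invariant under compact perturbations.
sigma_ess(A + K) = sigma_ess(A) = {-5, -1, 3, 4, 8}
Sum = -5 + -1 + 3 + 4 + 8 = 9

9


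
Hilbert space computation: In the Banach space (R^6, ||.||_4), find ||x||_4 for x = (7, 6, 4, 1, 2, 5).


The l^4 norm = (sum |x_i|^4)^(1/4)
Sum of 4th powers = 2401 + 1296 + 256 + 1 + 16 + 625 = 4595
||x||_4 = (4595)^(1/4) = 8.2333

8.2333


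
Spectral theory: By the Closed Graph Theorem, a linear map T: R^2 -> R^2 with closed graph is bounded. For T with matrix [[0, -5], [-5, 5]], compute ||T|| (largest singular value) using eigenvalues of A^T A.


A^T A = [[25, -25], [-25, 50]]
trace(A^T A) = 75, det(A^T A) = 625
discriminant = 75^2 - 4*625 = 3125
Largest eigenvalue of A^T A = (trace + sqrt(disc))/2 = 65.4508
||T|| = sqrt(65.4508) = 8.0902

8.0902


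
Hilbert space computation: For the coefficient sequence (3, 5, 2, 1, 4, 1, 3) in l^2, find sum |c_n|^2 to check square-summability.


sum |c_n|^2 = 3^2 + 5^2 + 2^2 + 1^2 + 4^2 + 1^2 + 3^2
= 9 + 25 + 4 + 1 + 16 + 1 + 9
= 65

65


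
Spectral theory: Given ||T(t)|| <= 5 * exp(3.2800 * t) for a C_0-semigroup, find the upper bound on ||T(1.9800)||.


||T(1.9800)|| <= 5 * exp(3.2800 * 1.9800)
= 5 * exp(6.4944)
= 5 * 661.4272
= 3307.1362

3307.1362


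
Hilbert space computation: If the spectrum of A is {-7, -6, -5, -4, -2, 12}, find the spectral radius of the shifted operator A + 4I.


Spectrum of A + 4I = {-3, -2, -1, 0, 2, 16}
Spectral radius = max |lambda| over the shifted spectrum
= max(3, 2, 1, 0, 2, 16) = 16

16


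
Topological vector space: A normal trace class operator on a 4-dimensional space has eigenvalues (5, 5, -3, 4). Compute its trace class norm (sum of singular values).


For a normal operator, singular values equal |eigenvalues|.
Trace norm = sum |lambda_i| = 5 + 5 + 3 + 4
= 17

17


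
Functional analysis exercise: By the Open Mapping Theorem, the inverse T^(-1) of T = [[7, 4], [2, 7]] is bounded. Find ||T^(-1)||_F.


det(T) = 7*7 - 4*2 = 41
T^(-1) = (1/41) * [[7, -4], [-2, 7]] = [[0.1707, -0.0976], [-0.0488, 0.1707]]
||T^(-1)||_F^2 = 0.1707^2 + (-0.0976)^2 + (-0.0488)^2 + 0.1707^2 = 0.0702
||T^(-1)||_F = sqrt(0.0702) = 0.2649

0.2649


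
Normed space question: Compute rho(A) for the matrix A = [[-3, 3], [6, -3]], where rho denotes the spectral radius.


For a 2x2 matrix, eigenvalues satisfy lambda^2 - (trace)*lambda + det = 0
trace = -3 + -3 = -6
det = -3*-3 - 3*6 = -9
discriminant = (-6)^2 - 4*(-9) = 72
spectral radius = max |eigenvalue| = 7.2426

7.2426


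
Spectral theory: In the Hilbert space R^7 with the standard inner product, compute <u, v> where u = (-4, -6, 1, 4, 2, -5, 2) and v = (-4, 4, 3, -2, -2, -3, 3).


Computing the standard inner product <u, v> = sum u_i * v_i
= -4*-4 + -6*4 + 1*3 + 4*-2 + 2*-2 + -5*-3 + 2*3
= 16 + -24 + 3 + -8 + -4 + 15 + 6
= 4

4


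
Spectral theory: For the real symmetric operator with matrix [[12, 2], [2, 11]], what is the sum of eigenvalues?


For a self-adjoint (symmetric) matrix, the eigenvalues are real.
The sum of eigenvalues equals the trace of the matrix.
trace = 12 + 11 = 23

23


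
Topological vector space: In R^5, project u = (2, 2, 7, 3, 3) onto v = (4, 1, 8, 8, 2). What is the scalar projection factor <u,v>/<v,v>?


Computing <u,v> = 2*4 + 2*1 + 7*8 + 3*8 + 3*2 = 96
Computing <v,v> = 4^2 + 1^2 + 8^2 + 8^2 + 2^2 = 149
Projection coefficient = 96/149 = 0.6443

0.6443


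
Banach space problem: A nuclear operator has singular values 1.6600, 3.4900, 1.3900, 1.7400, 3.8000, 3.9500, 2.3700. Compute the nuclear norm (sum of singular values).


The nuclear norm is the sum of all singular values.
||T||_1 = 1.6600 + 3.4900 + 1.3900 + 1.7400 + 3.8000 + 3.9500 + 2.3700
= 18.4000

18.4000


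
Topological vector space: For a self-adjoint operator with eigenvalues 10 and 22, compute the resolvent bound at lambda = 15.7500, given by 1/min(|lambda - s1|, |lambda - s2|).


dist(15.7500, {10, 22}) = min(|15.7500 - 10|, |15.7500 - 22|)
= min(5.7500, 6.2500) = 5.7500
Resolvent bound = 1/5.7500 = 0.1739

0.1739


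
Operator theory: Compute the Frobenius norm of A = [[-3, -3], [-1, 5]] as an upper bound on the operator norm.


||A||_F^2 = sum a_ij^2
= (-3)^2 + (-3)^2 + (-1)^2 + 5^2
= 9 + 9 + 1 + 25 = 44
||A||_F = sqrt(44) = 6.6332

6.6332


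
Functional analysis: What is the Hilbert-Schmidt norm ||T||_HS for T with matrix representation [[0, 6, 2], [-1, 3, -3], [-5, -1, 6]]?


The Hilbert-Schmidt norm is sqrt(sum of squares of all entries).
Sum of squares = 0^2 + 6^2 + 2^2 + (-1)^2 + 3^2 + (-3)^2 + (-5)^2 + (-1)^2 + 6^2
= 0 + 36 + 4 + 1 + 9 + 9 + 25 + 1 + 36 = 121
||T||_HS = sqrt(121) = 11.0000

11.0000


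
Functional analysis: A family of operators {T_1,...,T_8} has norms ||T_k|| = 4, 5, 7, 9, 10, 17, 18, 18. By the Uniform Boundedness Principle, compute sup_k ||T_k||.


By the Uniform Boundedness Principle, the supremum of norms is finite.
sup_k ||T_k|| = max(4, 5, 7, 9, 10, 17, 18, 18) = 18

18


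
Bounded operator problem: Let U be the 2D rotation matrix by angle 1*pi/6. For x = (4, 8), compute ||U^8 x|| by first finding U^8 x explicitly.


U is a rotation by theta = 1*pi/6
U^8 = rotation by 8*theta = 8*pi/6
cos(8*pi/6) = -0.5000, sin(8*pi/6) = -0.8660
U^8 x = (-0.5000 * 4 - -0.8660 * 8, -0.8660 * 4 + -0.5000 * 8)
= (4.9282, -7.4641)
||U^8 x|| = sqrt(4.9282^2 + (-7.4641)^2) = sqrt(80.0000) = 8.9443

8.9443


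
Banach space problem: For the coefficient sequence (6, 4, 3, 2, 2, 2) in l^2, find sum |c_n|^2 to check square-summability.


sum |c_n|^2 = 6^2 + 4^2 + 3^2 + 2^2 + 2^2 + 2^2
= 36 + 16 + 9 + 4 + 4 + 4
= 73

73


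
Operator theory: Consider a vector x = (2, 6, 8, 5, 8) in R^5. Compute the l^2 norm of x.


The l^2 norm = (sum |x_i|^2)^(1/2)
Sum of 2th powers = 4 + 36 + 64 + 25 + 64 = 193
||x||_2 = (193)^(1/2) = 13.8924

13.8924


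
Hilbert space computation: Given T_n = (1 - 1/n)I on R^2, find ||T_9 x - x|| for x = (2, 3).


T_9 x - x = (1 - 1/9)x - x = -x/9
||x|| = sqrt(13) = 3.6056
||T_9 x - x|| = ||x||/9 = 3.6056/9 = 0.4006

0.4006


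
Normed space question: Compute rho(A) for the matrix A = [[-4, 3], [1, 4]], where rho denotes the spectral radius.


For a 2x2 matrix, eigenvalues satisfy lambda^2 - (trace)*lambda + det = 0
trace = -4 + 4 = 0
det = -4*4 - 3*1 = -19
discriminant = 0^2 - 4*(-19) = 76
spectral radius = max |eigenvalue| = 4.3589

4.3589


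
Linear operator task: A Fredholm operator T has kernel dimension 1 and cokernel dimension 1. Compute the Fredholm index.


The Fredholm index is defined as ind(T) = dim(ker T) - dim(coker T)
= 1 - 1
= 0

0


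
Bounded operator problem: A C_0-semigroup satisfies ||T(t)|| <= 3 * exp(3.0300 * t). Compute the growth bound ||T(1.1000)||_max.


||T(1.1000)|| <= 3 * exp(3.0300 * 1.1000)
= 3 * exp(3.3330)
= 3 * 28.0223
= 84.0668

84.0668


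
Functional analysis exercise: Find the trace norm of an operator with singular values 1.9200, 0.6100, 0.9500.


The nuclear norm is the sum of all singular values.
||T||_1 = 1.9200 + 0.6100 + 0.9500
= 3.4800

3.4800


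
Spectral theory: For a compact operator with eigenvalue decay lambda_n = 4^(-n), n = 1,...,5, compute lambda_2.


The eigenvalue formula gives lambda_2 = 1/4^2
= 1/16
= 0.0625

0.0625


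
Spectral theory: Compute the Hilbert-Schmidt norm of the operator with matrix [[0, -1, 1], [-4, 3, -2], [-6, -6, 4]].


The Hilbert-Schmidt norm is sqrt(sum of squares of all entries).
Sum of squares = 0^2 + (-1)^2 + 1^2 + (-4)^2 + 3^2 + (-2)^2 + (-6)^2 + (-6)^2 + 4^2
= 0 + 1 + 1 + 16 + 9 + 4 + 36 + 36 + 16 = 119
||T||_HS = sqrt(119) = 10.9087

10.9087
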